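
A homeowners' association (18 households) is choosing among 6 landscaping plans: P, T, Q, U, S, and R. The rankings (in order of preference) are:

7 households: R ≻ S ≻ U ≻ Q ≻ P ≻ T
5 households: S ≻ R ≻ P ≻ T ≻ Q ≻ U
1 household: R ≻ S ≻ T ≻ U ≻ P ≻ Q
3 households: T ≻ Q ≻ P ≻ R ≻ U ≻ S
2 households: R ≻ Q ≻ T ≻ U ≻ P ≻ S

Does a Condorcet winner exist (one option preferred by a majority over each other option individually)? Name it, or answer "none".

R

R vs P: 15–3 for R.
R vs T: 15–3 for R.
R vs Q: 15–3 for R.
R vs U: 18–0 for R.
R vs S: 13–5 for R.
R beats every other option head-to-head.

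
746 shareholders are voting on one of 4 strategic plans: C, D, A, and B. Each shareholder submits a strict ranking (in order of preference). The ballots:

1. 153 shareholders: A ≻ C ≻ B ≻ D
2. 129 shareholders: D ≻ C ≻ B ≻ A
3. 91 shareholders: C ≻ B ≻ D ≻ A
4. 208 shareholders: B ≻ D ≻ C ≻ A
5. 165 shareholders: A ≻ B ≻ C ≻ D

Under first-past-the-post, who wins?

First-place votes: C 91, D 129, A 318, B 208.
A has the most first-place votes.

A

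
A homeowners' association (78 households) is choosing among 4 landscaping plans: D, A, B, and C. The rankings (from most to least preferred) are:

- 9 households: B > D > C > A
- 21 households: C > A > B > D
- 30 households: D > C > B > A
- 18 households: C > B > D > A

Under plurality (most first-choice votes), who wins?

C

First-place votes: D 30, A 0, B 9, C 39.
C has the most first-place votes.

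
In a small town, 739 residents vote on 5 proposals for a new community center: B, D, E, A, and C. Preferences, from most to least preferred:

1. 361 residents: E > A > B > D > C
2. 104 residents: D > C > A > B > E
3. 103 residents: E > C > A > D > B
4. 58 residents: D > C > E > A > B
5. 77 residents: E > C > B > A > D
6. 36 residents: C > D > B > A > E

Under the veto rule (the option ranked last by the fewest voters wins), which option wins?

Last-place votes: B 161, D 77, E 140, A 0, C 361.
A is ranked last by the fewest voters, so A wins.

A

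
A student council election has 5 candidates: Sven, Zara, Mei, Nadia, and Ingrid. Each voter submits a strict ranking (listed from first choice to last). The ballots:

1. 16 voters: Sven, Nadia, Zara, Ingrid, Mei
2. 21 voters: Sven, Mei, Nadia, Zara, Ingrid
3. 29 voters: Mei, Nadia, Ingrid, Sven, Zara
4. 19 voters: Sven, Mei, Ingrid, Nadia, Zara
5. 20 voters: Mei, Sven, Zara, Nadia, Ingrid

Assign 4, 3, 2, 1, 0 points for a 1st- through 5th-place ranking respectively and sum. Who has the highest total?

Mei

Sven: 16·4 + 21·4 + 29·1 + 19·4 + 20·3 = 313
Zara: 16·2 + 21·1 + 29·0 + 19·0 + 20·2 = 93
Mei: 16·0 + 21·3 + 29·4 + 19·3 + 20·4 = 316
Nadia: 16·3 + 21·2 + 29·3 + 19·1 + 20·1 = 216
Ingrid: 16·1 + 21·0 + 29·2 + 19·2 + 20·0 = 112
Mei has the highest Borda score (316).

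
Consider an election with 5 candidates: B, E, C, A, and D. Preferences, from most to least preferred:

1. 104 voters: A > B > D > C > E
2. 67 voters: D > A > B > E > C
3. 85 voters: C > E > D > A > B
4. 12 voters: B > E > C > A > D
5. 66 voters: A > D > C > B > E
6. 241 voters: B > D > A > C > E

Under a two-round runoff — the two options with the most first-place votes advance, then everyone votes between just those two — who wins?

Round 1 first-place votes: B 253, E 0, C 85, A 170, D 67.
B and A advance.
Runoff: B is preferred to A by 253 voters; A by 322.
A wins the runoff.

A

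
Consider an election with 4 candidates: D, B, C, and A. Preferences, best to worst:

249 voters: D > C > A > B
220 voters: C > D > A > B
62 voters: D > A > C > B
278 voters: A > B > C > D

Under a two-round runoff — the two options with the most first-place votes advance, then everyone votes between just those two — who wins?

D

Round 1 first-place votes: D 311, B 0, C 220, A 278.
D and A advance.
Runoff: D is preferred to A by 531 voters; A by 278.
D wins the runoff.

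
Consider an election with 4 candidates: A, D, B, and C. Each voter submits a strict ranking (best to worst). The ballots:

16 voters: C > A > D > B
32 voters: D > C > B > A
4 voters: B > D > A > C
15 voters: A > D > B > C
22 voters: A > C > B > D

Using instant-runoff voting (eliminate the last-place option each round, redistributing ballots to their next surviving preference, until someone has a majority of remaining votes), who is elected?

A

Round 1: A 37, D 32, B 4, C 16. Eliminate B.
Round 2: A 37, D 36, C 16. Eliminate C.
Round 3: A 53, D 36. A has a majority.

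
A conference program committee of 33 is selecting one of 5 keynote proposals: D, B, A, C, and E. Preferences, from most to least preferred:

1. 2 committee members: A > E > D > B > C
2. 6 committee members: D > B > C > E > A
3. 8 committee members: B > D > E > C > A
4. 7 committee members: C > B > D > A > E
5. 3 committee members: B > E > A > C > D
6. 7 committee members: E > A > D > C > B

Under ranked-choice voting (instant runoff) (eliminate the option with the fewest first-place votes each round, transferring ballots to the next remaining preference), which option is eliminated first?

A

Round 1: D 6, B 11, A 2, C 7, E 7. Eliminate A.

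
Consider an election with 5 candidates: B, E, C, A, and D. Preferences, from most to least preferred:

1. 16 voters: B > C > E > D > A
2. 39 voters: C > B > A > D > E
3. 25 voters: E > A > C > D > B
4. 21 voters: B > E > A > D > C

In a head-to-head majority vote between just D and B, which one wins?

Voters preferring D to B: 25; preferring B to D: 76.
B wins the head-to-head.

B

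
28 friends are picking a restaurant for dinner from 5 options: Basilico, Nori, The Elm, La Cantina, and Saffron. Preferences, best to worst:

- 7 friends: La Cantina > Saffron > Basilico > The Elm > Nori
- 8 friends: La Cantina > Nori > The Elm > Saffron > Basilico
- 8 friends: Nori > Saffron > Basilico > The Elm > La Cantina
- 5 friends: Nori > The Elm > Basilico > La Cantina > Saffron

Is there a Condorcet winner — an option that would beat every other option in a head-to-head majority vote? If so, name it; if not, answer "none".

La Cantina vs Basilico: 15–13 for La Cantina.
La Cantina vs Nori: 15–13 for La Cantina.
La Cantina vs The Elm: 15–13 for La Cantina.
La Cantina vs Saffron: 20–8 for La Cantina.
La Cantina beats every other option head-to-head.

La Cantina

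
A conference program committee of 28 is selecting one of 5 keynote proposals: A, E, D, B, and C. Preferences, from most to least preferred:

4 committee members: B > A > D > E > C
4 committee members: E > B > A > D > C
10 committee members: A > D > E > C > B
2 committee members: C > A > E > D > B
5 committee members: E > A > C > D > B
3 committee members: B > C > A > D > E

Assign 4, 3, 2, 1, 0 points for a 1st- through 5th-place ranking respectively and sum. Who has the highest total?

A

A: 4·3 + 4·2 + 10·4 + 2·3 + 5·3 + 3·2 = 87
E: 4·1 + 4·4 + 10·2 + 2·2 + 5·4 + 3·0 = 64
D: 4·2 + 4·1 + 10·3 + 2·1 + 5·1 + 3·1 = 52
B: 4·4 + 4·3 + 10·0 + 2·0 + 5·0 + 3·4 = 40
C: 4·0 + 4·0 + 10·1 + 2·4 + 5·2 + 3·3 = 37
A has the highest Borda score (87).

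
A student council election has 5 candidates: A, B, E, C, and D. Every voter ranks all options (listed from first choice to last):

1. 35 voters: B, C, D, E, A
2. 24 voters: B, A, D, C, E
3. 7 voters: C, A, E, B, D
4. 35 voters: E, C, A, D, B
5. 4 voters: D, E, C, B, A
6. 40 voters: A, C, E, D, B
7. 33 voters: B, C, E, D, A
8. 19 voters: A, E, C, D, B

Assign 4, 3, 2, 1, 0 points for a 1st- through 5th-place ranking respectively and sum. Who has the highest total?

C

A: 35·0 + 24·3 + 7·3 + 35·2 + 4·0 + 40·4 + 33·0 + 19·4 = 399
B: 35·4 + 24·4 + 7·1 + 35·0 + 4·1 + 40·0 + 33·4 + 19·0 = 379
E: 35·1 + 24·0 + 7·2 + 35·4 + 4·3 + 40·2 + 33·2 + 19·3 = 404
C: 35·3 + 24·1 + 7·4 + 35·3 + 4·2 + 40·3 + 33·3 + 19·2 = 527
D: 35·2 + 24·2 + 7·0 + 35·1 + 4·4 + 40·1 + 33·1 + 19·1 = 261
C has the highest Borda score (527).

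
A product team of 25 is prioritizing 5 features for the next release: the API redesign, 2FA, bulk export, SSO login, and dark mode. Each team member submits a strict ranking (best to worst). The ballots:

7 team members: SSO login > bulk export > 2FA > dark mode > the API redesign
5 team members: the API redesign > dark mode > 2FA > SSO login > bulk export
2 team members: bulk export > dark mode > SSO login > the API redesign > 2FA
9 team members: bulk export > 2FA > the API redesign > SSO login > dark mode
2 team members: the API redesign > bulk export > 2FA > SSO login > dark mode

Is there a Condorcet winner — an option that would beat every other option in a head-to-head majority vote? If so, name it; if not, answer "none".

bulk export vs the API redesign: 18–7 for bulk export.
bulk export vs 2FA: 20–5 for bulk export.
bulk export vs SSO login: 13–12 for bulk export.
bulk export vs dark mode: 20–5 for bulk export.
bulk export beats every other option head-to-head.

bulk export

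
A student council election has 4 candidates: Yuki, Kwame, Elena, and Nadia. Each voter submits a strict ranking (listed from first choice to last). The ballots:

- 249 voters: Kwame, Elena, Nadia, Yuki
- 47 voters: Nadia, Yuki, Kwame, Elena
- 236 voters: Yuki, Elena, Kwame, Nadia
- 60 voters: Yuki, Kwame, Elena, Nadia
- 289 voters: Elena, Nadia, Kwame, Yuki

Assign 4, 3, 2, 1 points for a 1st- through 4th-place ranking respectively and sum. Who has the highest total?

Elena

Yuki: 249·1 + 47·3 + 236·4 + 60·4 + 289·1 = 1863
Kwame: 249·4 + 47·2 + 236·2 + 60·3 + 289·2 = 2320
Elena: 249·3 + 47·1 + 236·3 + 60·2 + 289·4 = 2778
Nadia: 249·2 + 47·4 + 236·1 + 60·1 + 289·3 = 1849
Elena has the highest Borda score (2778).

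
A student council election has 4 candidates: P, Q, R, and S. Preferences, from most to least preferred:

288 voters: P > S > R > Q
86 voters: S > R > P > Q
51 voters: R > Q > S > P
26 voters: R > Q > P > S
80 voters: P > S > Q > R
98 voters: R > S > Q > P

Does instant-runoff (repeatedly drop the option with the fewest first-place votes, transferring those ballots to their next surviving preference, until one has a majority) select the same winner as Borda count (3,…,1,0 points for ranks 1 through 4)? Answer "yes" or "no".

Instant-runoff — R1 P 368, Q 0, R 175, S 86 (P winner). Winner: P.
Borda — scores: P 1216, Q 332, R 985, S 1241. Winner: S.
The two methods disagree.

no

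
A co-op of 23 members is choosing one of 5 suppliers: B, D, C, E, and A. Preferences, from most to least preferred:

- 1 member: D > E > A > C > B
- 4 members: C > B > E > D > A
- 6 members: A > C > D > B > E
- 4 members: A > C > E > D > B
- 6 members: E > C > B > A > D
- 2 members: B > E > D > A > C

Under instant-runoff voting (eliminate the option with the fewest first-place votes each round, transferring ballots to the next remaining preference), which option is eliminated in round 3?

Round 1: B 2, D 1, C 4, E 6, A 10. Eliminate D.
Round 2: B 2, C 4, E 7, A 10. Eliminate B.
Round 3: C 4, E 9, A 10. Eliminate C.

C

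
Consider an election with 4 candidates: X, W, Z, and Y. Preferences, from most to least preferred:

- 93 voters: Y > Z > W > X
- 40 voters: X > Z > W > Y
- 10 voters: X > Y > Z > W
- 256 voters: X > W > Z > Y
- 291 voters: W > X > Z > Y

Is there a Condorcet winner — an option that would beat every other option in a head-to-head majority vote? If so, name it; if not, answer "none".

W

W vs X: 384–306 for W.
W vs Z: 547–143 for W.
W vs Y: 587–103 for W.
W beats every other option head-to-head.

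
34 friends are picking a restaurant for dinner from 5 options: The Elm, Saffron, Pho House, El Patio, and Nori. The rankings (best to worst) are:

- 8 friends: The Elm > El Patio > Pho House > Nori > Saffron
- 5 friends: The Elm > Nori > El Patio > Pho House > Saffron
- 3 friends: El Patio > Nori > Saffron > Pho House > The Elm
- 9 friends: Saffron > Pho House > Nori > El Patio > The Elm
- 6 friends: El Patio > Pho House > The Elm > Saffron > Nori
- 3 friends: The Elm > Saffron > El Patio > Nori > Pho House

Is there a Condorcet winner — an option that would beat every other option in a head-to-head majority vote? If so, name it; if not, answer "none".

El Patio

El Patio vs The Elm: 18–16 for El Patio.
El Patio vs Saffron: 22–12 for El Patio.
El Patio vs Pho House: 25–9 for El Patio.
El Patio vs Nori: 20–14 for El Patio.
El Patio beats every other option head-to-head.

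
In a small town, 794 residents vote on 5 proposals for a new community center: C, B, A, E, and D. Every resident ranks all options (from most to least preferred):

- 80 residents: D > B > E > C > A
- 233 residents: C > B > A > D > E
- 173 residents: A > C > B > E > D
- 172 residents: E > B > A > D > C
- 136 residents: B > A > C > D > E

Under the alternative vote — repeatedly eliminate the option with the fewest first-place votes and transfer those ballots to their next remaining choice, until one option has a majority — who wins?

C

Round 1: C 233, B 136, A 173, E 172, D 80. Eliminate D.
Round 2: C 233, B 216, A 173, E 172. Eliminate E.
Round 3: C 233, B 388, A 173. Eliminate A.
Round 4: C 406, B 388. C has a majority.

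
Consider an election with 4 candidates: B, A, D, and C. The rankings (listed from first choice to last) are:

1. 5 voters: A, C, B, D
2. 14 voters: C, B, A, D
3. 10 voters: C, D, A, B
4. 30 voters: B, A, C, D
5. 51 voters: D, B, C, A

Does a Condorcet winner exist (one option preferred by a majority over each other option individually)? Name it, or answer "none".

none

Checking pairwise contests:
D beats B 61–49.
B beats A 95–15.
C beats D 59–51.
B beats C 81–29.
Every option loses at least one head-to-head, so there is no Condorcet winner.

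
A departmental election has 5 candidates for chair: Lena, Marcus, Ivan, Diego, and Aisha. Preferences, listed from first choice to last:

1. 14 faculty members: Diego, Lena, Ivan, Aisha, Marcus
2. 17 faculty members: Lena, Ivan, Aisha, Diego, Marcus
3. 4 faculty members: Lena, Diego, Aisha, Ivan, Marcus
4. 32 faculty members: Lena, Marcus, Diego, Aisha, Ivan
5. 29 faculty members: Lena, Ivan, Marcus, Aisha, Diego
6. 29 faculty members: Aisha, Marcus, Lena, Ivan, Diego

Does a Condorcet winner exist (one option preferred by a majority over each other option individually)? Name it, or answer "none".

Lena

Lena vs Marcus: 96–29 for Lena.
Lena vs Ivan: 125–0 for Lena.
Lena vs Diego: 111–14 for Lena.
Lena vs Aisha: 96–29 for Lena.
Lena beats every other option head-to-head.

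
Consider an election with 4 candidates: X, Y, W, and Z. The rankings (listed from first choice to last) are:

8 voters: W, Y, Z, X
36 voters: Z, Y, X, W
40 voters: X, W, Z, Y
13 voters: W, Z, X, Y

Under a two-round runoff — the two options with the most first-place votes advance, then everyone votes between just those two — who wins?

Z

Round 1 first-place votes: X 40, Y 0, W 21, Z 36.
X and Z advance.
Runoff: X is preferred to Z by 40 voters; Z by 57.
Z wins the runoff.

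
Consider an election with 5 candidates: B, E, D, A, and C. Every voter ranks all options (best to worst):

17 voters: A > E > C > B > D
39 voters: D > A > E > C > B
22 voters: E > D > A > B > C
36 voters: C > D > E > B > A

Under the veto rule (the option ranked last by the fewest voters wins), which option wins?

E

Last-place votes: B 39, E 0, D 17, A 36, C 22.
E is ranked last by the fewest voters, so E wins.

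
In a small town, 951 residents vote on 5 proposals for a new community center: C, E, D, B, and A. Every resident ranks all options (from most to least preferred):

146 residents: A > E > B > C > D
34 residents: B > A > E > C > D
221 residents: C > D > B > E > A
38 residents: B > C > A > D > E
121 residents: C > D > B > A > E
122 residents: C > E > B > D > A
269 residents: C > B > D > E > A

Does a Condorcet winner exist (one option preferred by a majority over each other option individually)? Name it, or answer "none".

C

C vs E: 771–180 for C.
C vs D: 951–0 for C.
C vs B: 733–218 for C.
C vs A: 771–180 for C.
C beats every other option head-to-head.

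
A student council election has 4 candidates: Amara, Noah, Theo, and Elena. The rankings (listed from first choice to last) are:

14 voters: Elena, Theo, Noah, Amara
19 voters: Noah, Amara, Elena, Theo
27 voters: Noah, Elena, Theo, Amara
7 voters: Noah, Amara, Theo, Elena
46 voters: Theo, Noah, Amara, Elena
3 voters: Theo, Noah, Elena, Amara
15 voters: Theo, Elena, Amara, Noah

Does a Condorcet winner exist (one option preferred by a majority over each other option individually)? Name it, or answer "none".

Theo

Theo vs Amara: 105–26 for Theo.
Theo vs Noah: 78–53 for Theo.
Theo vs Elena: 71–60 for Theo.
Theo beats every other option head-to-head.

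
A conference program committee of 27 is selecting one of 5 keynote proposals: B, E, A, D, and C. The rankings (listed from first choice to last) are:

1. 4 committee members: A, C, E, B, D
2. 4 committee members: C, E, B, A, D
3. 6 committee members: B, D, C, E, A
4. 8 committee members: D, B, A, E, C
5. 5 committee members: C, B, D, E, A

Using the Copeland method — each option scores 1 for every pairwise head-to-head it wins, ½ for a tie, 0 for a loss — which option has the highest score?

B: beats E, A, D, and C → score 4.
E: beats A; loses to B, D, and C → score 1.
A: loses to B, E, D, and C → score 0.
D: beats E, A, and C; loses to B → score 3.
C: beats E and A; loses to B and D → score 2.
B has the best pairwise record.

B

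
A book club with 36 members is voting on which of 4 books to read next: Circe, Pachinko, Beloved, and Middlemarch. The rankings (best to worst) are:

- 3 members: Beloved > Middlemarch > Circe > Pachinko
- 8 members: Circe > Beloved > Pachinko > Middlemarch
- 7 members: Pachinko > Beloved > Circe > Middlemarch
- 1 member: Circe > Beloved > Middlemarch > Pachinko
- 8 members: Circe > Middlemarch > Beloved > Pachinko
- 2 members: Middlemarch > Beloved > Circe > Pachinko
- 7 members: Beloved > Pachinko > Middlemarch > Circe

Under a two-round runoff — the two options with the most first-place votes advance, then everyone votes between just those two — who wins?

Beloved

Round 1 first-place votes: Circe 17, Pachinko 7, Beloved 10, Middlemarch 2.
Circe and Beloved advance.
Runoff: Circe is preferred to Beloved by 17 voters; Beloved by 19.
Beloved wins the runoff.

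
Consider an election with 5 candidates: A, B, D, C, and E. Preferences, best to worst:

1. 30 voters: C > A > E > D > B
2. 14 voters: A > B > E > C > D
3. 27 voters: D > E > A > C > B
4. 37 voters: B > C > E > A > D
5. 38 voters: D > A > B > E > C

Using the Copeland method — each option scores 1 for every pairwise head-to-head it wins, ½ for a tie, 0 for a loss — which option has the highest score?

A: beats B, D, C, and E → score 4.
B: beats C and E; loses to A and D → score 2.
D: beats B; loses to A, C, and E → score 1.
C: beats D; loses to A, B, and E → score 1.
E: beats D and C; loses to A and B → score 2.
A has the best pairwise record.

A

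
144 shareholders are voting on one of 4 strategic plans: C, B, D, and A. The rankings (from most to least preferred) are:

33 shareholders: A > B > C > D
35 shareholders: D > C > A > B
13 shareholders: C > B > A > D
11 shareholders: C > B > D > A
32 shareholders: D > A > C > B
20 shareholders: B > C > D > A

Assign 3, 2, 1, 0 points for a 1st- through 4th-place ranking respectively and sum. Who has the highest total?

C: 33·1 + 35·2 + 13·3 + 11·3 + 32·1 + 20·2 = 247
B: 33·2 + 35·0 + 13·2 + 11·2 + 32·0 + 20·3 = 174
D: 33·0 + 35·3 + 13·0 + 11·1 + 32·3 + 20·1 = 232
A: 33·3 + 35·1 + 13·1 + 11·0 + 32·2 + 20·0 = 211
C has the highest Borda score (247).

C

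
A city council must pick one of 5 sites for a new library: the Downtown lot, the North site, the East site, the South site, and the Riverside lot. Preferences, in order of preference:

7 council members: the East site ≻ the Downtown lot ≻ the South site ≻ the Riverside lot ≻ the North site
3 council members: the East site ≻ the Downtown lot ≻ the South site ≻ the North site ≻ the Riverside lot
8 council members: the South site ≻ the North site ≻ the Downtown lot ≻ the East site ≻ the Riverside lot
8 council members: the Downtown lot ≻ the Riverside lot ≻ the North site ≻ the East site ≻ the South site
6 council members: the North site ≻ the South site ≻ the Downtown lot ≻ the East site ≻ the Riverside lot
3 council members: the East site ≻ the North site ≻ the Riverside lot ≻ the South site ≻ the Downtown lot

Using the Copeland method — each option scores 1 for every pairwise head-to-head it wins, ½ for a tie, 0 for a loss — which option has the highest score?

the Downtown lot

the Downtown lot: beats the North site, the East site, the South site, and the Riverside lot → score 4.
the North site: beats the East site and the Riverside lot; loses to the Downtown lot and the South site → score 2.
the East site: beats the South site and the Riverside lot; loses to the Downtown lot and the North site → score 2.
the South site: beats the North site and the Riverside lot; loses to the Downtown lot and the East site → score 2.
the Riverside lot: loses to the Downtown lot, the North site, the East site, and the South site → score 0.
the Downtown lot has the best pairwise record.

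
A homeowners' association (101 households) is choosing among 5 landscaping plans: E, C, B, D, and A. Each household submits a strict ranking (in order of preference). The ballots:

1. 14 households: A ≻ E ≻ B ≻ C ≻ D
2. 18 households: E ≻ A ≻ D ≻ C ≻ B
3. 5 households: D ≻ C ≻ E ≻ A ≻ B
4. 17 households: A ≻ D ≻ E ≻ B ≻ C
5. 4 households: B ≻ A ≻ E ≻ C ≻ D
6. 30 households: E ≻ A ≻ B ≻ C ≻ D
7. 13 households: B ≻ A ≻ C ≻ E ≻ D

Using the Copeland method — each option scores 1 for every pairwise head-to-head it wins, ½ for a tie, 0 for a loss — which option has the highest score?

E

E: beats C, B, D, and A → score 4.
C: beats D; loses to E, B, and A → score 1.
B: beats C and D; loses to E and A → score 2.
D: loses to E, C, B, and A → score 0.
A: beats C, B, and D; loses to E → score 3.
E has the best pairwise record.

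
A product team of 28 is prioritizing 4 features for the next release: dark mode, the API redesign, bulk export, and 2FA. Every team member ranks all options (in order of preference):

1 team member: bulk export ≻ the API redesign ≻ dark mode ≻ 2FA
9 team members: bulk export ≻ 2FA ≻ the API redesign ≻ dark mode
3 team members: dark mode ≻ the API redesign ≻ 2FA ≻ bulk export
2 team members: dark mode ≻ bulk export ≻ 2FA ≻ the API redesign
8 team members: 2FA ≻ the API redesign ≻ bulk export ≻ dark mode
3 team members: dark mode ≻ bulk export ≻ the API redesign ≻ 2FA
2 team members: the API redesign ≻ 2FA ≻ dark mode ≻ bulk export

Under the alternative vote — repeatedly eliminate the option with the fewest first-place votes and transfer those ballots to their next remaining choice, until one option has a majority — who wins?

Round 1: dark mode 8, the API redesign 2, bulk export 10, 2FA 8. Eliminate the API redesign.
Round 2: dark mode 8, bulk export 10, 2FA 10. Eliminate dark mode.
Round 3: bulk export 15, 2FA 13. Bulk export has a majority.

bulk export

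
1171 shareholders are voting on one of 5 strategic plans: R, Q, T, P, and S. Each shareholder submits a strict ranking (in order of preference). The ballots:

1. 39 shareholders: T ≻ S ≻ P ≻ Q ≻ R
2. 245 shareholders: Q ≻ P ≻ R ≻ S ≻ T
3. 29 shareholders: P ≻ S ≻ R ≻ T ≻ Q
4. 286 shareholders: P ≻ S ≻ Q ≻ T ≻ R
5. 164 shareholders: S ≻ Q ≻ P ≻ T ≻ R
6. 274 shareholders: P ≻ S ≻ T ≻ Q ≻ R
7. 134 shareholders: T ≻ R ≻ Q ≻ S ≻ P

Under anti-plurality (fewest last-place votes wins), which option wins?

S

Last-place votes: R 763, Q 29, T 245, P 134, S 0.
S is ranked last by the fewest voters, so S wins.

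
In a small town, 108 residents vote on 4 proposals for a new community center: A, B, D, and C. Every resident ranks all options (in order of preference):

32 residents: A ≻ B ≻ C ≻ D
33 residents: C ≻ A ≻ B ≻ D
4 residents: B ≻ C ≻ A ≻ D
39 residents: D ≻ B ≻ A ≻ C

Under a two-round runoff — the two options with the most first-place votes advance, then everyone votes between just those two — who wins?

C

Round 1 first-place votes: A 32, B 4, D 39, C 33.
D and C advance.
Runoff: D is preferred to C by 39 voters; C by 69.
C wins the runoff.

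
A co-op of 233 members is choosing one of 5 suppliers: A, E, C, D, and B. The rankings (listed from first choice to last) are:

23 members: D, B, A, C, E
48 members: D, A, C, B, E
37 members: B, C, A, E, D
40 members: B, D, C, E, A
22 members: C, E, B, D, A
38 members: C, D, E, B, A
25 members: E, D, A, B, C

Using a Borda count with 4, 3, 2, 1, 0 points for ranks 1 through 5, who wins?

A: 23·2 + 48·3 + 37·2 + 40·0 + 22·0 + 38·0 + 25·2 = 314
E: 23·0 + 48·0 + 37·1 + 40·1 + 22·3 + 38·2 + 25·4 = 319
C: 23·1 + 48·2 + 37·3 + 40·2 + 22·4 + 38·4 + 25·0 = 550
D: 23·4 + 48·4 + 37·0 + 40·3 + 22·1 + 38·3 + 25·3 = 615
B: 23·3 + 48·1 + 37·4 + 40·4 + 22·2 + 38·1 + 25·1 = 532
D has the highest Borda score (615).

D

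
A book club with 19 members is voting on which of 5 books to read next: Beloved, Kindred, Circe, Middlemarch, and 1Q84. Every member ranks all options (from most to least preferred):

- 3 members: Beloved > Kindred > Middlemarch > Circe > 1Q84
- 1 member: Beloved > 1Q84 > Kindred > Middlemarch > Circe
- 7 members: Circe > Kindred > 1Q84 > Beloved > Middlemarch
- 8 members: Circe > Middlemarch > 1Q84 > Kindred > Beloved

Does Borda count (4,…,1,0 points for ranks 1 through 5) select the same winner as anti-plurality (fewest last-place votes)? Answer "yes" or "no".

no

Borda — scores: Beloved 23, Kindred 40, Circe 63, Middlemarch 31, 1Q84 33. Winner: Circe.
Anti-plurality — last-place votes: Beloved 8, Kindred 0, Circe 1, Middlemarch 7, 1Q84 3. Winner: Kindred.
The two methods disagree.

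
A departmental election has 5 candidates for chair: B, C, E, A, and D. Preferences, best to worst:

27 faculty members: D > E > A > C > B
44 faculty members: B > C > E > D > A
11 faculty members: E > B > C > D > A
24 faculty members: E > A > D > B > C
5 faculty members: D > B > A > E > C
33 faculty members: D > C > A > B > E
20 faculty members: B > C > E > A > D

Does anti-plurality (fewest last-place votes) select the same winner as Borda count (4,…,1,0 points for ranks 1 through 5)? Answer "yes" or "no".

Anti-plurality — last-place votes: B 27, C 29, E 33, A 55, D 20. Winner: D.
Borda — scores: B 361, C 340, E 354, A 222, D 363. Winner: D.
The two methods agree.

yes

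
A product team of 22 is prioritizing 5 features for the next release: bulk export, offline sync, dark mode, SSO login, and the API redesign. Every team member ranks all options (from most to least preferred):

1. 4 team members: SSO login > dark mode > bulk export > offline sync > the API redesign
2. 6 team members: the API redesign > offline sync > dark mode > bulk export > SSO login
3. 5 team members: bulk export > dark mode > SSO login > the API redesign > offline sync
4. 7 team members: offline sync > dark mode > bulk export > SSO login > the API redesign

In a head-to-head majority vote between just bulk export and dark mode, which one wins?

Voters preferring bulk export to dark mode: 5; preferring dark mode to bulk export: 17.
dark mode wins the head-to-head.

dark mode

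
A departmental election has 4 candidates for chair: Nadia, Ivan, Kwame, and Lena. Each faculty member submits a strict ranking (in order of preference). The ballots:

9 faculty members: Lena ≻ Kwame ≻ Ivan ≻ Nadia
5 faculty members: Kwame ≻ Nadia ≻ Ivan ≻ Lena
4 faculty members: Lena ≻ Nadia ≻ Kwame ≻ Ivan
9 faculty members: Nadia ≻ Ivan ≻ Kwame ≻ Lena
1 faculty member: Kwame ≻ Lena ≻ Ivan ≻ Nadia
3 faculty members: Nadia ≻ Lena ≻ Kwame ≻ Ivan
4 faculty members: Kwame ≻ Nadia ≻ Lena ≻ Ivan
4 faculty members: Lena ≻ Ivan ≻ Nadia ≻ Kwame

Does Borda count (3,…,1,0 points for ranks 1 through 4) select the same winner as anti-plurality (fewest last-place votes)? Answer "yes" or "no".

no

Borda — scores: Nadia 66, Ivan 41, Kwame 64, Lena 63. Winner: Nadia.
Anti-plurality — last-place votes: Nadia 10, Ivan 11, Kwame 4, Lena 14. Winner: Kwame.
The two methods disagree.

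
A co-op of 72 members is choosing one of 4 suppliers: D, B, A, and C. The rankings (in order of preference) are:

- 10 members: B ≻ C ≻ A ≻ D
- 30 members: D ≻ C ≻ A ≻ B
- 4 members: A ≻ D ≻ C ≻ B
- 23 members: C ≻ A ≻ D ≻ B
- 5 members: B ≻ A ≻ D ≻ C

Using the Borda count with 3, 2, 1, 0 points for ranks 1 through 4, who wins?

D: 10·0 + 30·3 + 4·2 + 23·1 + 5·1 = 126
B: 10·3 + 30·0 + 4·0 + 23·0 + 5·3 = 45
A: 10·1 + 30·1 + 4·3 + 23·2 + 5·2 = 108
C: 10·2 + 30·2 + 4·1 + 23·3 + 5·0 = 153
C has the highest Borda score (153).

C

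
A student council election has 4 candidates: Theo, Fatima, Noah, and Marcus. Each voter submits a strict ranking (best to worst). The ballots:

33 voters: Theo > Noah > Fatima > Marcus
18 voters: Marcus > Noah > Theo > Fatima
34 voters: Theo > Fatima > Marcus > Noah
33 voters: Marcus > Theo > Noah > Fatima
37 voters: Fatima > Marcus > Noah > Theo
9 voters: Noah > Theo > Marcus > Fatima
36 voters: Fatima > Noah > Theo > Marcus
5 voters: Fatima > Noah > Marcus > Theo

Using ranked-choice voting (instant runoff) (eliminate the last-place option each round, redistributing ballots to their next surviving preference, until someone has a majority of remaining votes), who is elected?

Round 1: Theo 67, Fatima 78, Noah 9, Marcus 51. Eliminate Noah.
Round 2: Theo 76, Fatima 78, Marcus 51. Eliminate Marcus.
Round 3: Theo 127, Fatima 78. Theo has a majority.

Theo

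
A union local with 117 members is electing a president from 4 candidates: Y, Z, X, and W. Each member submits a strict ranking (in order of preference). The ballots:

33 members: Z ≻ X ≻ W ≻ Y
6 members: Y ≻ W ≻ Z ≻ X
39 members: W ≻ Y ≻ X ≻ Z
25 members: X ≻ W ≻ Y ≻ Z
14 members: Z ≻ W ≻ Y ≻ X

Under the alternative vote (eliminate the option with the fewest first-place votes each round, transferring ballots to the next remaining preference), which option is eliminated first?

Y

Round 1: Y 6, Z 47, X 25, W 39. Eliminate Y.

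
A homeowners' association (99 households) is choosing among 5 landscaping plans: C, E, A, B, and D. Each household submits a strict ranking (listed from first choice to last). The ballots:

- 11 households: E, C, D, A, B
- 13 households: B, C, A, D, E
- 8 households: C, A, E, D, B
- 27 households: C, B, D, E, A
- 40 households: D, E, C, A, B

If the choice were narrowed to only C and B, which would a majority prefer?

C

Voters preferring C to B: 86; preferring B to C: 13.
C wins the head-to-head.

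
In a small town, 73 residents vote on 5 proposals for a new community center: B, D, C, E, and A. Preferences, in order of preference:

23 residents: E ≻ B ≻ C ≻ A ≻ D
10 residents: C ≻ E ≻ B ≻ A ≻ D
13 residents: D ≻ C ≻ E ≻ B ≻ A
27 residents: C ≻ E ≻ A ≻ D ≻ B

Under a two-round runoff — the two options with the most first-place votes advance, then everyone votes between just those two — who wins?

C

Round 1 first-place votes: B 0, D 13, C 37, E 23, A 0.
C and E advance.
Runoff: C is preferred to E by 50 voters; E by 23.
C wins the runoff.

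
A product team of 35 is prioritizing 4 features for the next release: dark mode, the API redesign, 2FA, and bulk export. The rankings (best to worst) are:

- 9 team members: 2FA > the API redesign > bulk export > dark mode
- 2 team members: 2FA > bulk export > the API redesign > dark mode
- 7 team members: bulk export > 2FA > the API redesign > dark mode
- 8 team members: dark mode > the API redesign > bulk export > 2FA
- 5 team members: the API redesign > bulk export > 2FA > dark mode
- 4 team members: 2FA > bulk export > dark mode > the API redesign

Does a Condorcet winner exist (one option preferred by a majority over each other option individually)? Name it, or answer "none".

Checking pairwise contests:
the API redesign beats dark mode 23–12.
2FA beats the API redesign 22–13.
bulk export beats 2FA 20–15.
the API redesign beats bulk export 22–13.
Every option loses at least one head-to-head, so there is no Condorcet winner.

none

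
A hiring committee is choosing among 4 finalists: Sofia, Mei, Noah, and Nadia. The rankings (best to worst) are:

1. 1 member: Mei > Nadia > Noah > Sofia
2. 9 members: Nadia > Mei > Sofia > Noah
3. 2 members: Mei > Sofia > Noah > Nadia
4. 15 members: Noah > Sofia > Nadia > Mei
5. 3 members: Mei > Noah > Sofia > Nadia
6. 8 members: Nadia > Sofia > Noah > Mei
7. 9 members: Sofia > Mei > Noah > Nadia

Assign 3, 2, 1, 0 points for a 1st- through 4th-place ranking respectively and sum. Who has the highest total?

Sofia: 1·0 + 9·1 + 2·2 + 15·2 + 3·1 + 8·2 + 9·3 = 89
Mei: 1·3 + 9·2 + 2·3 + 15·0 + 3·3 + 8·0 + 9·2 = 54
Noah: 1·1 + 9·0 + 2·1 + 15·3 + 3·2 + 8·1 + 9·1 = 71
Nadia: 1·2 + 9·3 + 2·0 + 15·1 + 3·0 + 8·3 + 9·0 = 68
Sofia has the highest Borda score (89).

Sofia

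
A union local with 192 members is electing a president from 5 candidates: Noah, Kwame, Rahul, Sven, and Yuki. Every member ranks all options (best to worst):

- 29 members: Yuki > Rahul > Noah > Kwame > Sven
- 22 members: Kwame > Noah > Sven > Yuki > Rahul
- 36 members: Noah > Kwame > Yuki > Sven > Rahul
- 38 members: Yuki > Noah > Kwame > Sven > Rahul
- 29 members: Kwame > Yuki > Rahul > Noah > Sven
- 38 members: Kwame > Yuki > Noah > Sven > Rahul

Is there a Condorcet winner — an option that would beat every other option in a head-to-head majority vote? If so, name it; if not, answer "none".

none

Checking pairwise contests:
Yuki beats Noah 134–58.
Noah beats Kwame 103–89.
Noah beats Rahul 134–58.
Noah beats Sven 192–0.
Kwame beats Yuki 125–67.
Every option loses at least one head-to-head, so there is no Condorcet winner.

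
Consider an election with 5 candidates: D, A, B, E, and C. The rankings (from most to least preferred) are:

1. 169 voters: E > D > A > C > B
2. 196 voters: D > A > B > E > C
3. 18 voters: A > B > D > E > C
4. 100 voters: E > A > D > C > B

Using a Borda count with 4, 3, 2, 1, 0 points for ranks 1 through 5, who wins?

D: 169·3 + 196·4 + 18·2 + 100·2 = 1527
A: 169·2 + 196·3 + 18·4 + 100·3 = 1298
B: 169·0 + 196·2 + 18·3 + 100·0 = 446
E: 169·4 + 196·1 + 18·1 + 100·4 = 1290
C: 169·1 + 196·0 + 18·0 + 100·1 = 269
D has the highest Borda score (1527).

D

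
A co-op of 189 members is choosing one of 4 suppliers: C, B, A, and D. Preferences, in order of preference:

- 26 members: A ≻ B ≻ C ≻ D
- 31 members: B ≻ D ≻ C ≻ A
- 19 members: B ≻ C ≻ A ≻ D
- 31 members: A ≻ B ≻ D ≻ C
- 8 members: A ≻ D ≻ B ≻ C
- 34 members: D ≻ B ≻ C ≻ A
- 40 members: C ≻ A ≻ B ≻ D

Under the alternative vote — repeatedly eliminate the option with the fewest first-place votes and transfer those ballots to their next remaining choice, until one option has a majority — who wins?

A

Round 1: C 40, B 50, A 65, D 34. Eliminate D.
Round 2: C 40, B 84, A 65. Eliminate C.
Round 3: B 84, A 105. A has a majority.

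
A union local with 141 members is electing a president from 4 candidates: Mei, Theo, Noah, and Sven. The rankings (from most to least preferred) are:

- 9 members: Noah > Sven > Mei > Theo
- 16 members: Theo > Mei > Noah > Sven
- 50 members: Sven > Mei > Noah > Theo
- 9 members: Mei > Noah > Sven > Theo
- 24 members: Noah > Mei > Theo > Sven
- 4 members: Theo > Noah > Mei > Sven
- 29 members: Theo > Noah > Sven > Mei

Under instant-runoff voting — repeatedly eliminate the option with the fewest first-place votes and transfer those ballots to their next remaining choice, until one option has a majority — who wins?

Theo

Round 1: Mei 9, Theo 49, Noah 33, Sven 50. Eliminate Mei.
Round 2: Theo 49, Noah 42, Sven 50. Eliminate Noah.
Round 3: Theo 73, Sven 68. Theo has a majority.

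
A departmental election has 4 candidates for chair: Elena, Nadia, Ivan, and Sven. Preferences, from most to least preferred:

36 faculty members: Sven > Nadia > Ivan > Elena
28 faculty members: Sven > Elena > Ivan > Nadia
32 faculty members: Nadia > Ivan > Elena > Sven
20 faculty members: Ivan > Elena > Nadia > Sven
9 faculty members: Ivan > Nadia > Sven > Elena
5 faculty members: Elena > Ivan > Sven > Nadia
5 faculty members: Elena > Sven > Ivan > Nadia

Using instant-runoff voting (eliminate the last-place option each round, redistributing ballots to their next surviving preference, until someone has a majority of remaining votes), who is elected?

Round 1: Elena 10, Nadia 32, Ivan 29, Sven 64. Eliminate Elena.
Round 2: Nadia 32, Ivan 34, Sven 69. Sven has a majority.

Sven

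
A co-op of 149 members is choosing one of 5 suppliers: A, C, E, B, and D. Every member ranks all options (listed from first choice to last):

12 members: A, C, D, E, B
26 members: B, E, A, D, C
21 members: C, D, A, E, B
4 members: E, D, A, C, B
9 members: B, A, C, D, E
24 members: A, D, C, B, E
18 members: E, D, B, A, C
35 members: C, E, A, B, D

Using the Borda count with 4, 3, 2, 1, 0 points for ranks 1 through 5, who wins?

A: 12·4 + 26·2 + 21·2 + 4·2 + 9·3 + 24·4 + 18·1 + 35·2 = 361
C: 12·3 + 26·0 + 21·4 + 4·1 + 9·2 + 24·2 + 18·0 + 35·4 = 330
E: 12·1 + 26·3 + 21·1 + 4·4 + 9·0 + 24·0 + 18·4 + 35·3 = 304
B: 12·0 + 26·4 + 21·0 + 4·0 + 9·4 + 24·1 + 18·2 + 35·1 = 235
D: 12·2 + 26·1 + 21·3 + 4·3 + 9·1 + 24·3 + 18·3 + 35·0 = 260
A has the highest Borda score (361).

A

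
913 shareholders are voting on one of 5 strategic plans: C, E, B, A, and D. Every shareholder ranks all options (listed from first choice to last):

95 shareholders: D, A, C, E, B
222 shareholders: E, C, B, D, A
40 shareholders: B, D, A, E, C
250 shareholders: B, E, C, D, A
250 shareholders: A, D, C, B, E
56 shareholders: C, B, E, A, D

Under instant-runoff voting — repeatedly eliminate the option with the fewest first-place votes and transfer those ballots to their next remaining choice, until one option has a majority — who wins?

B

Round 1: C 56, E 222, B 290, A 250, D 95. Eliminate C.
Round 2: E 222, B 346, A 250, D 95. Eliminate D.
Round 3: E 222, B 346, A 345. Eliminate E.
Round 4: B 568, A 345. B has a majority.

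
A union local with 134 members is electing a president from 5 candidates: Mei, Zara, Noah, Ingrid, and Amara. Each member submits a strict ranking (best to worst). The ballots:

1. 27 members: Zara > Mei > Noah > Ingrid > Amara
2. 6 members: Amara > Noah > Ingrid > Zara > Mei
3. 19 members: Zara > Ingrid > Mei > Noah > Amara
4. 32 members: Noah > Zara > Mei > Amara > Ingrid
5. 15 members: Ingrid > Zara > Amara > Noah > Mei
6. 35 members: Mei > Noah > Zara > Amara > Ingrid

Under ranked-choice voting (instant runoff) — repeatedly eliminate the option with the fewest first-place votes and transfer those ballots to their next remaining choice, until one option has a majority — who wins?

Round 1: Mei 35, Zara 46, Noah 32, Ingrid 15, Amara 6. Eliminate Amara.
Round 2: Mei 35, Zara 46, Noah 38, Ingrid 15. Eliminate Ingrid.
Round 3: Mei 35, Zara 61, Noah 38. Eliminate Mei.
Round 4: Zara 61, Noah 73. Noah has a majority.

Noah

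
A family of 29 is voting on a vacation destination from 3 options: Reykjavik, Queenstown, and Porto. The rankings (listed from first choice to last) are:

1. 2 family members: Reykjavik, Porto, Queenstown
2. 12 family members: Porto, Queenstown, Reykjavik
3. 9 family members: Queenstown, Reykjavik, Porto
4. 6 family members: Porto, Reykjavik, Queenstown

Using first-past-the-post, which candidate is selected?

First-place votes: Reykjavik 2, Queenstown 9, Porto 18.
Porto has the most first-place votes.

Porto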